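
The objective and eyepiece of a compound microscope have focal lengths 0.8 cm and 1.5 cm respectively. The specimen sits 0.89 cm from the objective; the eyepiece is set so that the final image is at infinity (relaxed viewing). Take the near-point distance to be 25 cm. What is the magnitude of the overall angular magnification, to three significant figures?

148

Objective: 1/d_i = 1/f_obj - 1/d_o = 1/0.8 - 1/0.89 = 0.12640 cm^-1, so d_i = 7.911 cm.
m_obj = -d_i/d_o = -7.911/0.89 = -8.889.
Eyepiece angular magnification (image at infinity): M_eye = D/f_e = 25/1.5 = 16.667.
Overall M = m_obj x M_eye = (-8.889)(16.667) = -148.15.
|M| = 148.15.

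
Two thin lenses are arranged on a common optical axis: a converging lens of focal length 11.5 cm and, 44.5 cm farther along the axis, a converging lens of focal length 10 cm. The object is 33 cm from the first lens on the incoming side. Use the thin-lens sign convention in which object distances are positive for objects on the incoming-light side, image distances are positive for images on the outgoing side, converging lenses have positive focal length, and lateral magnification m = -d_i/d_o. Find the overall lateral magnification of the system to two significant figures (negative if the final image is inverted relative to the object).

0.32

First lens: d_i1 = 1/(1/11.5 - 1/33) = 17.651 cm.
m_1 = -(17.651)/33 = -0.5349.
The intermediate image is 17.651 cm to the right of lens 1, so d_o2 = L - d_i1 = 44.5 - 17.651 = 26.849 cm.
Second lens: d_i2 = 1/(1/10 - 1/(26.849)) = 15.935 cm.
m_2 = -(15.935)/(26.849) = -0.5935.
Total m = m_1 x m_2 = (-0.5349)(-0.5935) = 0.3175.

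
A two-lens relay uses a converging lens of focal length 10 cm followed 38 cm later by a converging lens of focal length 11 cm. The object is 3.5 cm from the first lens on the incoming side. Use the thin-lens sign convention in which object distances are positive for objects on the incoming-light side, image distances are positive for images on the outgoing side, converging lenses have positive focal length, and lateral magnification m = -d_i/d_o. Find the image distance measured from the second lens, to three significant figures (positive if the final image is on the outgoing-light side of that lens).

First lens: d_i1 = 1/(1/10 - 1/3.5) = -5.385 cm.
With d_i1 < 0 the first image is virtual and lies on the object side; the object distance for lens 2 is d_o2 = 38 - (-5.385) = 43.385 cm.
Second lens: d_i2 = 1/(1/11 - 1/(43.385)) = 14.736 cm.

14.7 cm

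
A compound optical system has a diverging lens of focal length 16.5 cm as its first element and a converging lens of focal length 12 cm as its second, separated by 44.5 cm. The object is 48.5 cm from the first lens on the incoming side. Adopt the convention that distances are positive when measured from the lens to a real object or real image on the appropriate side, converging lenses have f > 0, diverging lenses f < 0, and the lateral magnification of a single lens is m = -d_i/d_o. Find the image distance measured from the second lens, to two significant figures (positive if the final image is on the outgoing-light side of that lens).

First lens: d_i1 = 1/(1/(-16.5) - 1/48.5) = -12.312 cm.
With d_i1 < 0 the first image is virtual and lies on the object side; the object distance for lens 2 is d_o2 = 44.5 - (-12.312) = 56.812 cm.
Second lens: d_i2 = 1/(1/12 - 1/(56.812)) = 15.213 cm.

15 cm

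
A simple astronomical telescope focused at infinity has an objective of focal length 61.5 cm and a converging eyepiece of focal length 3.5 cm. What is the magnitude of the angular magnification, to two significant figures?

|M| = f_obj/|f_eye| = 61.5/3.5 = 17.571.

18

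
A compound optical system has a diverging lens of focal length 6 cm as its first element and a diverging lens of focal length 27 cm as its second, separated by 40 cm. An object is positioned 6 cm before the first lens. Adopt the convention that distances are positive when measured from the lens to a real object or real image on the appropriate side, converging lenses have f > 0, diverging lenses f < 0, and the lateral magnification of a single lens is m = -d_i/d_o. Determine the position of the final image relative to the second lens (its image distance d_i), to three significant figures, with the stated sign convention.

-16.6 cm

Lens 1: 1/d_i1 = 1/f_1 - 1/d_o1 = 1/(-6) - 1/6 = -0.33333 cm^-1, so d_i1 = -3.000 cm.
With d_i1 < 0 the first image is virtual and lies on the object side; the object distance for lens 2 is d_o2 = 40 - (-3.000) = 43.000 cm.
Lens 2: 1/d_i2 = 1/f_2 - 1/d_o2 = 1/(-27) - 1/(43.000) = -0.06029 cm^-1, so d_i2 = -16.586 cm.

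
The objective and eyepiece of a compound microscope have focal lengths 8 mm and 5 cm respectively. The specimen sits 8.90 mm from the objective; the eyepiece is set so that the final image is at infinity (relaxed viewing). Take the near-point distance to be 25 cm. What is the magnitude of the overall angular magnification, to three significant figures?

44.4

Convert to cm: f_obj = 8 mm = 0.8 cm; d_o = 8.90 mm = 0.89 cm.
Objective: 1/d_i = 1/f_obj - 1/d_o = 1/0.8 - 1/0.89 = 0.12640 cm^-1, so d_i = 7.911 cm.
m_obj = -d_i/d_o = -7.911/0.89 = -8.889.
Eyepiece angular magnification (image at infinity): M_eye = D/f_e = 25/5 = 5.000.
Overall M = m_obj x M_eye = (-8.889)(5.000) = -44.44.
|M| = 44.44.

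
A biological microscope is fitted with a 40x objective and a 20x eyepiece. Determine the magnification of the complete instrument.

The overall magnification of a compound microscope is the product of the objective and eyepiece magnifications:
M = M_obj x M_eye = 40 x 20 = 800.

800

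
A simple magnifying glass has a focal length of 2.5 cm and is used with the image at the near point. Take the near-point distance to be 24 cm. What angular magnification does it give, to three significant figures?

M = 1 + D/f = 1 + 24/2.5 = 10.600.

10.6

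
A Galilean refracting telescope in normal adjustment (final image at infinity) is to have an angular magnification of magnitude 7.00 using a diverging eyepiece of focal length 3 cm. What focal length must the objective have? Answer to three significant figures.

|M| = f_obj/|f_eye|, so f_obj = |M| x |f_eye| = 7.0 x 3 = 21.000 cm.

21.0 cm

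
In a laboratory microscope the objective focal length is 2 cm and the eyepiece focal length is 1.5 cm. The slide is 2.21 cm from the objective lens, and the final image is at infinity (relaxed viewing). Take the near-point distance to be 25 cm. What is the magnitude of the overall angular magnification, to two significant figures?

Objective: 1/d_i = 1/f_obj - 1/d_o = 1/2 - 1/2.21 = 0.04751 cm^-1, so d_i = 21.048 cm.
m_obj = -d_i/d_o = -21.048/2.21 = -9.524.
Eyepiece angular magnification (image at infinity): M_eye = D/f_e = 25/1.5 = 16.667.
Overall M = m_obj x M_eye = (-9.524)(16.667) = -158.73.
|M| = 158.73.

160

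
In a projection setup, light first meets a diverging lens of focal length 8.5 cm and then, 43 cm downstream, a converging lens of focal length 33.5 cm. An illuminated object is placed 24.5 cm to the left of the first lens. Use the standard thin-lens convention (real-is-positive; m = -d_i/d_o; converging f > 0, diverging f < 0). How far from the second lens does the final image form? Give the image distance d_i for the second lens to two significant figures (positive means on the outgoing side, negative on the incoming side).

100 cm

First lens: d_i1 = 1/(1/(-8.5) - 1/24.5) = -6.311 cm.
With d_i1 < 0 the first image is virtual and lies on the object side; the object distance for lens 2 is d_o2 = 43 - (-6.311) = 49.311 cm.
Second lens: d_i2 = 1/(1/33.5 - 1/(49.311)) = 104.481 cm.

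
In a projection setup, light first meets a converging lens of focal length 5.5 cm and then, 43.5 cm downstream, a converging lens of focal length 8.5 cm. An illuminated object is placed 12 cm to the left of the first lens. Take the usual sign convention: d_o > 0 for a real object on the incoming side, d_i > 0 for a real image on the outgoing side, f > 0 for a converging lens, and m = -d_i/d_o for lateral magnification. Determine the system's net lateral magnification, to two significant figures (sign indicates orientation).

0.29

Lens 1: 1/d_i1 = 1/f_1 - 1/d_o1 = 1/5.5 - 1/12 = 0.09848 cm^-1, so d_i1 = 10.154 cm.
m_1 = -(10.154)/12 = -0.8462.
Object distance for lens 2: d_o2 = 43.5 - 10.154 = 33.346 cm.
Lens 2: 1/d_i2 = 1/f_2 - 1/d_o2 = 1/8.5 - 1/(33.346) = 0.08766 cm^-1, so d_i2 = 11.408 cm.
m_2 = -(11.408)/(33.346) = -0.3421.
Total m = m_1 x m_2 = (-0.8462)(-0.3421) = 0.2895.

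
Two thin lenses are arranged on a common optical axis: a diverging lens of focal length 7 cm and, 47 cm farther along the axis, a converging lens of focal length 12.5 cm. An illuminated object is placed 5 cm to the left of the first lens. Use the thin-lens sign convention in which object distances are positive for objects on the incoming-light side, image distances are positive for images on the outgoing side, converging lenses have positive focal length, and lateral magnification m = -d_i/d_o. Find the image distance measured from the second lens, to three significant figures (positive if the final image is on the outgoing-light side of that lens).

16.7 cm

First lens: d_i1 = 1/(1/(-7) - 1/5) = -2.917 cm.
With d_i1 < 0 the first image is virtual and lies on the object side; the object distance for lens 2 is d_o2 = 47 - (-2.917) = 49.917 cm.
Second lens: d_i2 = 1/(1/12.5 - 1/(49.917)) = 16.676 cm.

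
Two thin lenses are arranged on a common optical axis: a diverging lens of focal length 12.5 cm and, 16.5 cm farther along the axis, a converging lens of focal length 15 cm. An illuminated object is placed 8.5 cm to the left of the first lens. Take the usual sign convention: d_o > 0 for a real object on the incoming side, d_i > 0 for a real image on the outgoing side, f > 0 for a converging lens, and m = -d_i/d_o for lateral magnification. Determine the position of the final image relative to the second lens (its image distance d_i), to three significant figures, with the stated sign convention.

Lens 1: 1/d_i1 = 1/f_1 - 1/d_o1 = 1/(-12.5) - 1/8.5 = -0.19765 cm^-1, so d_i1 = -5.060 cm.
The intermediate image is virtual, 5.060 cm to the left of lens 1, so d_o2 = L - d_i1 = 16.5 - (-5.060) = 21.560 cm.
Lens 2: 1/d_i2 = 1/f_2 - 1/d_o2 = 1/15 - 1/(21.560) = 0.02028 cm^-1, so d_i2 = 49.301 cm.

49.3 cm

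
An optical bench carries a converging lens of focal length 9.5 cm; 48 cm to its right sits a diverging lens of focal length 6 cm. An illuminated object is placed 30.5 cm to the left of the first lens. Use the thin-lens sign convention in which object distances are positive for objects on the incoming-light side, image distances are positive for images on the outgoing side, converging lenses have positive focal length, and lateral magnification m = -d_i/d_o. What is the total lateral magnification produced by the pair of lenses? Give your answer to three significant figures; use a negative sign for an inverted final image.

-0.0675

Lens 1: 1/d_i1 = 1/f_1 - 1/d_o1 = 1/9.5 - 1/30.5 = 0.07248 cm^-1, so d_i1 = 13.798 cm.
m_1 = -(13.798)/30.5 = -0.4524.
Object distance for lens 2: d_o2 = 48 - 13.798 = 34.202 cm.
Lens 2: 1/d_i2 = 1/f_2 - 1/d_o2 = 1/(-6) - 1/(34.202) = -0.19590 cm^-1, so d_i2 = -5.105 cm.
m_2 = -(-5.105)/(34.202) = 0.1492.
Overall magnification: m = m_1 m_2 = -0.0675.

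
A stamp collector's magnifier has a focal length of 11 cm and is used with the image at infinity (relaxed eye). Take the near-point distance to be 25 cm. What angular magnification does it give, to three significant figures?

2.27

M = D/f = 25/11 = 2.273.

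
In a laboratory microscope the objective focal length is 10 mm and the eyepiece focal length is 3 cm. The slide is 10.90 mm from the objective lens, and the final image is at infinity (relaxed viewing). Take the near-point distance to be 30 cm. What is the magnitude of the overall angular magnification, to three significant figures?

Convert to cm: f_obj = 10 mm = 1 cm; d_o = 10.90 mm = 1.09 cm.
Objective: 1/d_i = 1/f_obj - 1/d_o = 1/1 - 1/1.09 = 0.08257 cm^-1, so d_i = 12.111 cm.
m_obj = -d_i/d_o = -12.111/1.09 = -11.111.
Eyepiece angular magnification (image at infinity): M_eye = D/f_e = 30/3 = 10.000.
Overall M = m_obj x M_eye = (-11.111)(10.000) = -111.11.
|M| = 111.11.

111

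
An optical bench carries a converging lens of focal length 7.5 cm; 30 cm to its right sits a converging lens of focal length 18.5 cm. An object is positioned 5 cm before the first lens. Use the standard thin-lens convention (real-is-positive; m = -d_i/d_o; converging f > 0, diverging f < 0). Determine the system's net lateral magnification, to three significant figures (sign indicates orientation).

First lens: d_i1 = 1/(1/7.5 - 1/5) = -15.000 cm.
m_1 = -(-15.000)/5 = 3.0000.
The intermediate image is virtual, 15.000 cm to the left of lens 1, so d_o2 = L - d_i1 = 30 - (-15.000) = 45.000 cm.
Second lens: d_i2 = 1/(1/18.5 - 1/(45.000)) = 31.415 cm.
m_2 = -(31.415)/(45.000) = -0.6981.
Total m = m_1 x m_2 = (3.0000)(-0.6981) = -2.0943.

-2.09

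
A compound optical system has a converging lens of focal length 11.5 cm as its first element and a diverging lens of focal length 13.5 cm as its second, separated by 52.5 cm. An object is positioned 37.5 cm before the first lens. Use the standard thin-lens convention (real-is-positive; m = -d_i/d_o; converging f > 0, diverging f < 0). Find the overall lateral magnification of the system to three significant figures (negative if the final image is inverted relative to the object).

Applying the thin-lens equation to the first lens, 1/11.5 = 1/37.5 + 1/d_i1, which gives d_i1 = 16.587 cm.
Its lateral magnification is m_1 = -d_i1/d_o1 = -(16.587)/37.5 = -0.4423.
The intermediate image is 16.587 cm to the right of lens 1, so d_o2 = L - d_i1 = 52.5 - 16.587 = 35.913 cm.
Applying the thin-lens equation again with f_2 = -13.5 cm and d_o2 = 35.913 cm gives d_i2 = -9.812 cm.
m_2 = -(-9.812)/(35.913) = 0.2732.
Total m = m_1 x m_2 = (-0.4423)(0.2732) = -0.1208.

-0.121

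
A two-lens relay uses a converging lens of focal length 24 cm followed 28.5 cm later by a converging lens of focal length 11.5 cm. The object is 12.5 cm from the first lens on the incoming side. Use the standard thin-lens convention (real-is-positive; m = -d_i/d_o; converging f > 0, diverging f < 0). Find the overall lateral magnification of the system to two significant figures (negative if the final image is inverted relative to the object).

Lens 1: 1/d_i1 = 1/f_1 - 1/d_o1 = 1/24 - 1/12.5 = -0.03833 cm^-1, so d_i1 = -26.087 cm.
m_1 = -(-26.087)/12.5 = 2.0870.
With d_i1 < 0 the first image is virtual and lies on the object side; the object distance for lens 2 is d_o2 = 28.5 - (-26.087) = 54.587 cm.
Lens 2: 1/d_i2 = 1/f_2 - 1/d_o2 = 1/11.5 - 1/(54.587) = 0.06864 cm^-1, so d_i2 = 14.569 cm.
m_2 = -(14.569)/(54.587) = -0.2669.
Overall magnification: m = m_1 m_2 = -0.5570.

-0.56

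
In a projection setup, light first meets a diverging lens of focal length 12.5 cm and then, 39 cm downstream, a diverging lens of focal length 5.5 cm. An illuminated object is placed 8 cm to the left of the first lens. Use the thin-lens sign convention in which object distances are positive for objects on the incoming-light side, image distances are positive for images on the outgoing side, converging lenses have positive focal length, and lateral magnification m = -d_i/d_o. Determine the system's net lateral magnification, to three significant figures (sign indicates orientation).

0.0679

Lens 1: 1/d_i1 = 1/f_1 - 1/d_o1 = 1/(-12.5) - 1/8 = -0.20500 cm^-1, so d_i1 = -4.878 cm.
m_1 = -(-4.878)/8 = 0.6098.
With d_i1 < 0 the first image is virtual and lies on the object side; the object distance for lens 2 is d_o2 = 39 - (-4.878) = 43.878 cm.
Lens 2: 1/d_i2 = 1/f_2 - 1/d_o2 = 1/(-5.5) - 1/(43.878) = -0.20461 cm^-1, so d_i2 = -4.887 cm.
m_2 = -(-4.887)/(43.878) = 0.1114.
Overall magnification: m = m_1 m_2 = 0.0679.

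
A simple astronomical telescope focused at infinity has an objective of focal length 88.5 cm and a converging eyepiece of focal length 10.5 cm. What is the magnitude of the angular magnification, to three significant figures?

8.43

|M| = f_obj/|f_eye| = 88.5/10.5 = 8.429.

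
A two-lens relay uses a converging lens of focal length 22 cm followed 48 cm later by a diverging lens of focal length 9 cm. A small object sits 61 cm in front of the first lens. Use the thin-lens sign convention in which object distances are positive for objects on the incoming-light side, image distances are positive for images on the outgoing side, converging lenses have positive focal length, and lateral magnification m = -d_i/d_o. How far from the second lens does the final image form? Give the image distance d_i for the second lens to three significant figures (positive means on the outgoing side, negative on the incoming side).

Applying the thin-lens equation to the first lens, 1/22 = 1/61 + 1/d_i1, which gives d_i1 = 34.410 cm.
That image sits 13.590 cm in front of the second lens, so d_o2 = 13.590 cm.
Applying the thin-lens equation again with f_2 = -9 cm and d_o2 = 13.590 cm gives d_i2 = -5.414 cm.

-5.41 cm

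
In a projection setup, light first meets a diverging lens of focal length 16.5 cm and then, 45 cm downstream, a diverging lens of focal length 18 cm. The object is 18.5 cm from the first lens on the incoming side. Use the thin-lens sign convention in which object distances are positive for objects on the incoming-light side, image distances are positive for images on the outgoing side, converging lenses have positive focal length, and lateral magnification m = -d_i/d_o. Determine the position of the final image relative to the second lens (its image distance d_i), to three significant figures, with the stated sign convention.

-13.5 cm

Lens 1: 1/d_i1 = 1/f_1 - 1/d_o1 = 1/(-16.5) - 1/18.5 = -0.11466 cm^-1, so d_i1 = -8.721 cm.
The intermediate image is virtual, 8.721 cm to the left of lens 1, so d_o2 = L - d_i1 = 45 - (-8.721) = 53.721 cm.
Lens 2: 1/d_i2 = 1/f_2 - 1/d_o2 = 1/(-18) - 1/(53.721) = -0.07417 cm^-1, so d_i2 = -13.483 cm.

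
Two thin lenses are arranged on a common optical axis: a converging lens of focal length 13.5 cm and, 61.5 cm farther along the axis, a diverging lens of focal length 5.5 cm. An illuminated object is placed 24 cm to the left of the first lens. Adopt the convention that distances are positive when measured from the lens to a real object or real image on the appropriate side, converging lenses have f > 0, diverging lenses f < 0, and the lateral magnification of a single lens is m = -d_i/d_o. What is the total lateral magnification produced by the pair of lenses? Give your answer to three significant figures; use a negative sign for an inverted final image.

Applying the thin-lens equation to the first lens, 1/13.5 = 1/24 + 1/d_i1, which gives d_i1 = 30.857 cm.
Its lateral magnification is m_1 = -d_i1/d_o1 = -(30.857)/24 = -1.2857.
The intermediate image is 30.857 cm to the right of lens 1, so d_o2 = L - d_i1 = 61.5 - 30.857 = 30.643 cm.
Applying the thin-lens equation again with f_2 = -5.5 cm and d_o2 = 30.643 cm gives d_i2 = -4.663 cm.
m_2 = -(-4.663)/(30.643) = 0.1522.
Overall magnification: m = m_1 m_2 = -0.1957.

-0.196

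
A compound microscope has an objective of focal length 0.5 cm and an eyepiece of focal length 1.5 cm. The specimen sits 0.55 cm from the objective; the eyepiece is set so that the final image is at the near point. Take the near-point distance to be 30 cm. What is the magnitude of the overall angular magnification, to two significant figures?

210

Objective: 1/d_i = 1/f_obj - 1/d_o = 1/0.5 - 1/0.55 = 0.18182 cm^-1, so d_i = 5.500 cm.
m_obj = -d_i/d_o = -5.500/0.55 = -10.000.
Eyepiece angular magnification (image at near point): M_eye = 1 + D/f_e = 1 + 30/1.5 = 21.000.
Overall M = m_obj x M_eye = (-10.000)(21.000) = -210.00.
|M| = 210.00.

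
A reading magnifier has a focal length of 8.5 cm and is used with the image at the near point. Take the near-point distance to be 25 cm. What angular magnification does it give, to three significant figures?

3.94

M = 1 + D/f = 1 + 25/8.5 = 3.941.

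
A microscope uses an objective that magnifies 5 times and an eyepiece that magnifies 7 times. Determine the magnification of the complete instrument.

The overall magnification of a compound microscope is the product of the objective and eyepiece magnifications:
M = M_obj x M_eye = 5 x 7 = 35.

35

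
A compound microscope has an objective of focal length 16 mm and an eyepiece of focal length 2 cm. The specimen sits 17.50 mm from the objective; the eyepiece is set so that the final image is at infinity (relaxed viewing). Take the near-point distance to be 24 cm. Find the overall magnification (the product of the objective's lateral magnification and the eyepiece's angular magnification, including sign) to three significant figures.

Convert to cm: f_obj = 16 mm = 1.6 cm; d_o = 17.50 mm = 1.75 cm.
Objective: 1/d_i = 1/f_obj - 1/d_o = 1/1.6 - 1/1.75 = 0.05357 cm^-1, so d_i = 18.667 cm.
m_obj = -d_i/d_o = -18.667/1.75 = -10.667.
Eyepiece angular magnification (image at infinity): M_eye = D/f_e = 24/2 = 12.000.
Overall M = m_obj x M_eye = (-10.667)(12.000) = -128.00.

-128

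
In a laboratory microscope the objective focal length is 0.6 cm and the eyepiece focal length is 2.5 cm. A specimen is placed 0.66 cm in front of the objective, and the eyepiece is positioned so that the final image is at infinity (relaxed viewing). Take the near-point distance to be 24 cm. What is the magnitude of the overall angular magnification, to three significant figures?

Objective: 1/d_i = 1/f_obj - 1/d_o = 1/0.6 - 1/0.66 = 0.15152 cm^-1, so d_i = 6.600 cm.
m_obj = -d_i/d_o = -6.600/0.66 = -10.000.
Eyepiece angular magnification (image at infinity): M_eye = D/f_e = 24/2.5 = 9.600.
Overall M = m_obj x M_eye = (-10.000)(9.600) = -96.00.
|M| = 96.00.

96.0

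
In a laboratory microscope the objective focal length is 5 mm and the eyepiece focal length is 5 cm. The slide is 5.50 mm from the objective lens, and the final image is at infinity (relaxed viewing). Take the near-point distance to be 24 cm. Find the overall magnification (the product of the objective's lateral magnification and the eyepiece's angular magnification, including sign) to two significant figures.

Convert to cm: f_obj = 5 mm = 0.5 cm; d_o = 5.50 mm = 0.55 cm.
Objective: 1/d_i = 1/f_obj - 1/d_o = 1/0.5 - 1/0.55 = 0.18182 cm^-1, so d_i = 5.500 cm.
m_obj = -d_i/d_o = -5.500/0.55 = -10.000.
Eyepiece angular magnification (image at infinity): M_eye = D/f_e = 24/5 = 4.800.
Overall M = m_obj x M_eye = (-10.000)(4.800) = -48.00.

-48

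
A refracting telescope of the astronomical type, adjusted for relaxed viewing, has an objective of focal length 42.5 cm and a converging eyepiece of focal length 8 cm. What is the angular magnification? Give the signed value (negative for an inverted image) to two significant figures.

M = -f_obj/f_eye = -42.5/(8) = -5.312.

-5.3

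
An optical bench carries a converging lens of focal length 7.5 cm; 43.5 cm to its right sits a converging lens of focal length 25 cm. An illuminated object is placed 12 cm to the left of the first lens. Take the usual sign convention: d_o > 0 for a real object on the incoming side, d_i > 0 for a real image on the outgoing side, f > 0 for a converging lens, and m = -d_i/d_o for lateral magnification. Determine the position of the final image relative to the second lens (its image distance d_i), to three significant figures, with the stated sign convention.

-392 cm

Applying the thin-lens equation to the first lens, 1/7.5 = 1/12 + 1/d_i1, which gives d_i1 = 20.000 cm.
That image sits 23.500 cm in front of the second lens, so d_o2 = 23.500 cm.
Applying the thin-lens equation again with f_2 = 25 cm and d_o2 = 23.500 cm gives d_i2 = -391.667 cm.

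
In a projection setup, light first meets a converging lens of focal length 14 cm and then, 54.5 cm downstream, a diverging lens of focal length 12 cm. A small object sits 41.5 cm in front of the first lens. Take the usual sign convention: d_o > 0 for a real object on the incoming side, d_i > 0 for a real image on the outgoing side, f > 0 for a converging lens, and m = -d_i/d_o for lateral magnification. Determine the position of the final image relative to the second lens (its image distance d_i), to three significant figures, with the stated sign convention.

-8.83 cm

Lens 1: 1/d_i1 = 1/f_1 - 1/d_o1 = 1/14 - 1/41.5 = 0.04733 cm^-1, so d_i1 = 21.127 cm.
Object distance for lens 2: d_o2 = 54.5 - 21.127 = 33.373 cm.
Lens 2: 1/d_i2 = 1/f_2 - 1/d_o2 = 1/(-12) - 1/(33.373) = -0.11330 cm^-1, so d_i2 = -8.826 cm.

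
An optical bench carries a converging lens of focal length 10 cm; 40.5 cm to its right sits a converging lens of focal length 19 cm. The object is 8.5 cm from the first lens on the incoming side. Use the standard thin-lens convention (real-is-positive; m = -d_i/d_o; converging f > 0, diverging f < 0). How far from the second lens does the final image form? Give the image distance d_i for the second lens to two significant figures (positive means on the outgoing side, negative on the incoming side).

24 cm

Lens 1: 1/d_i1 = 1/f_1 - 1/d_o1 = 1/10 - 1/8.5 = -0.01765 cm^-1, so d_i1 = -56.667 cm.
With d_i1 < 0 the first image is virtual and lies on the object side; the object distance for lens 2 is d_o2 = 40.5 - (-56.667) = 97.167 cm.
Lens 2: 1/d_i2 = 1/f_2 - 1/d_o2 = 1/19 - 1/(97.167) = 0.04234 cm^-1, so d_i2 = 23.618 cm.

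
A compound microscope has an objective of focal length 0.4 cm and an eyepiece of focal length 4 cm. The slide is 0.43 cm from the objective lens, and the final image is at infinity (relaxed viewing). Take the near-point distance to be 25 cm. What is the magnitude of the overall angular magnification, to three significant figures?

83.3

Objective: 1/d_i = 1/f_obj - 1/d_o = 1/0.4 - 1/0.43 = 0.17442 cm^-1, so d_i = 5.733 cm.
m_obj = -d_i/d_o = -5.733/0.43 = -13.333.
Eyepiece angular magnification (image at infinity): M_eye = D/f_e = 25/4 = 6.250.
Overall M = m_obj x M_eye = (-13.333)(6.250) = -83.33.
|M| = 83.33.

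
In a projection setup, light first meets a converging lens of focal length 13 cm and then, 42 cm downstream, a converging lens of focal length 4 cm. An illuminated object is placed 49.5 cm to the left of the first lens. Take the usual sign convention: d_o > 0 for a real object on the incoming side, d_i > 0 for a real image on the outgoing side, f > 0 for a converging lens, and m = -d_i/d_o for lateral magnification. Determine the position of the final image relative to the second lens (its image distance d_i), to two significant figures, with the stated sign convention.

4.8 cm

First lens: d_i1 = 1/(1/13 - 1/49.5) = 17.630 cm.
Object distance for lens 2: d_o2 = 42 - 17.630 = 24.370 cm.
Second lens: d_i2 = 1/(1/4 - 1/(24.370)) = 4.785 cm.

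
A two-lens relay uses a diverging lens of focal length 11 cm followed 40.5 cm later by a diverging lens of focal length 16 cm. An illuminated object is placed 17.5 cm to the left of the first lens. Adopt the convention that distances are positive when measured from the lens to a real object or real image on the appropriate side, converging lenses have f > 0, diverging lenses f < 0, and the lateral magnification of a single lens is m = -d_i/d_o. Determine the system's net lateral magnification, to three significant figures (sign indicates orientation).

Lens 1: 1/d_i1 = 1/f_1 - 1/d_o1 = 1/(-11) - 1/17.5 = -0.14805 cm^-1, so d_i1 = -6.754 cm.
m_1 = -(-6.754)/17.5 = 0.3860.
With d_i1 < 0 the first image is virtual and lies on the object side; the object distance for lens 2 is d_o2 = 40.5 - (-6.754) = 47.254 cm.
Lens 2: 1/d_i2 = 1/f_2 - 1/d_o2 = 1/(-16) - 1/(47.254) = -0.08366 cm^-1, so d_i2 = -11.953 cm.
m_2 = -(-11.953)/(47.254) = 0.2529.
Total m = m_1 x m_2 = (0.3860)(0.2529) = 0.0976.

0.0976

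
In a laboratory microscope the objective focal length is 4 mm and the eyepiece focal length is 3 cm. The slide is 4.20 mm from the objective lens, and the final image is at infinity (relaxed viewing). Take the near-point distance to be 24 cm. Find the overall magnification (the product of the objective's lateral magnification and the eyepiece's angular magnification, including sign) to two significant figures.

-160

Convert to cm: f_obj = 4 mm = 0.4 cm; d_o = 4.20 mm = 0.42 cm.
Objective: 1/d_i = 1/f_obj - 1/d_o = 1/0.4 - 1/0.42 = 0.11905 cm^-1, so d_i = 8.400 cm.
m_obj = -d_i/d_o = -8.400/0.42 = -20.000.
Eyepiece angular magnification (image at infinity): M_eye = D/f_e = 24/3 = 8.000.
Overall M = m_obj x M_eye = (-20.000)(8.000) = -160.00.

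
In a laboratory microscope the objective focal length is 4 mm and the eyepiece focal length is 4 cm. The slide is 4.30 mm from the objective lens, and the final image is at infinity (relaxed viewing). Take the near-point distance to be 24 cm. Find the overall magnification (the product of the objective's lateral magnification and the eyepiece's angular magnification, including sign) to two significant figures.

-80

Convert to cm: f_obj = 4 mm = 0.4 cm; d_o = 4.30 mm = 0.43 cm.
Objective: 1/d_i = 1/f_obj - 1/d_o = 1/0.4 - 1/0.43 = 0.17442 cm^-1, so d_i = 5.733 cm.
m_obj = -d_i/d_o = -5.733/0.43 = -13.333.
Eyepiece angular magnification (image at infinity): M_eye = D/f_e = 24/4 = 6.000.
Overall M = m_obj x M_eye = (-13.333)(6.000) = -80.00.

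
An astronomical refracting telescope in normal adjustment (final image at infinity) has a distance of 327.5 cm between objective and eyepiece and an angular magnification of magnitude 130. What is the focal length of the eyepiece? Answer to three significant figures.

In normal adjustment the tube length equals f_obj + f_eye and |M| = f_obj/f_eye.
So f_obj = 130 f_eye and 130 f_eye + f_eye = 327.5 cm, giving f_eye = 327.5/131 = 2.500 cm and f_obj = 325.000 cm.

2.50 cm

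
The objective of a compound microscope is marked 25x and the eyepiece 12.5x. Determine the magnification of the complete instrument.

312.5

The overall magnification of a compound microscope is the product of the objective and eyepiece magnifications:
M = M_obj x M_eye = 25 x 12.5 = 312.5.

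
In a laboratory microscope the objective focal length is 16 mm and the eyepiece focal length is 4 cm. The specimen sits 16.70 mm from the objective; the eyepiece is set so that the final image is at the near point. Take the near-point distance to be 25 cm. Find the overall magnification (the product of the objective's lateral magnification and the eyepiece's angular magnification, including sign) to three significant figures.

-166

Convert to cm: f_obj = 16 mm = 1.6 cm; d_o = 16.70 mm = 1.67 cm.
Objective: 1/d_i = 1/f_obj - 1/d_o = 1/1.6 - 1/1.67 = 0.02620 cm^-1, so d_i = 38.171 cm.
m_obj = -d_i/d_o = -38.171/1.67 = -22.857.
Eyepiece angular magnification (image at near point): M_eye = 1 + D/f_e = 1 + 25/4 = 7.250.
Overall M = m_obj x M_eye = (-22.857)(7.250) = -165.71.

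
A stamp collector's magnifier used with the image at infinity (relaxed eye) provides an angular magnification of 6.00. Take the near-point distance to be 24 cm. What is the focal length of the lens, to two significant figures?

For the image at infinity, M = D/f.
f = D/M = 24/6.0 = 4.000 cm.

4.0 cm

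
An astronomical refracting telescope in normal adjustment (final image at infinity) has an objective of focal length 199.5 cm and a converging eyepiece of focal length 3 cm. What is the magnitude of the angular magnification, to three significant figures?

|M| = f_obj/|f_eye| = 199.5/3 = 66.500.

66.5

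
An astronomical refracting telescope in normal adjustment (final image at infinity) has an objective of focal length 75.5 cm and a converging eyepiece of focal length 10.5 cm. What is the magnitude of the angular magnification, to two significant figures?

7.2

|M| = f_obj/|f_eye| = 75.5/10.5 = 7.190.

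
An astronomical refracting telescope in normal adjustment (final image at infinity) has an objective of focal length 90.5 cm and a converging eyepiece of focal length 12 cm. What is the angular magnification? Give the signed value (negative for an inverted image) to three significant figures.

-7.54

M = -f_obj/f_eye = -90.5/(12) = -7.542.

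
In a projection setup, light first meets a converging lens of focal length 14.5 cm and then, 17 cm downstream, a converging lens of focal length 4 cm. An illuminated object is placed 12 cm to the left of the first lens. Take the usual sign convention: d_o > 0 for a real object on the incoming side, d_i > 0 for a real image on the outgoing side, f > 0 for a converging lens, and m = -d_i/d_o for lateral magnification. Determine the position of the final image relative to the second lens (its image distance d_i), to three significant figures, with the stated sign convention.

4.19 cm

Applying the thin-lens equation to the first lens, 1/14.5 = 1/12 + 1/d_i1, which gives d_i1 = -69.600 cm.
With d_i1 < 0 the first image is virtual and lies on the object side; the object distance for lens 2 is d_o2 = 17 - (-69.600) = 86.600 cm.
Applying the thin-lens equation again with f_2 = 4 cm and d_o2 = 86.600 cm gives d_i2 = 4.194 cm.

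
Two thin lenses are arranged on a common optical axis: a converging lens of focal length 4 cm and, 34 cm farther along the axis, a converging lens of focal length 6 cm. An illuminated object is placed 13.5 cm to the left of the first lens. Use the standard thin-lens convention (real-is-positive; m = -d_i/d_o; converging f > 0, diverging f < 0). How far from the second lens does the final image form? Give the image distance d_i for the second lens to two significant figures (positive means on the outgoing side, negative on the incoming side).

7.6 cm

Lens 1: 1/d_i1 = 1/f_1 - 1/d_o1 = 1/4 - 1/13.5 = 0.17593 cm^-1, so d_i1 = 5.684 cm.
Object distance for lens 2: d_o2 = 34 - 5.684 = 28.316 cm.
Lens 2: 1/d_i2 = 1/f_2 - 1/d_o2 = 1/6 - 1/(28.316) = 0.13135 cm^-1, so d_i2 = 7.613 cm.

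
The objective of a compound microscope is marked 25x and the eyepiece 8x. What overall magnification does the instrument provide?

The overall magnification of a compound microscope is the product of the objective and eyepiece magnifications:
M = M_obj x M_eye = 25 x 8 = 200.

200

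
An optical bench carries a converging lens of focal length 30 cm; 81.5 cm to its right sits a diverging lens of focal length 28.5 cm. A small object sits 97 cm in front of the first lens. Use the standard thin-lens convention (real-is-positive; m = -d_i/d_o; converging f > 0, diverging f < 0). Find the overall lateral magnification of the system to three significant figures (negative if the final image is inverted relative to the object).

-0.192

Lens 1: 1/d_i1 = 1/f_1 - 1/d_o1 = 1/30 - 1/97 = 0.02302 cm^-1, so d_i1 = 43.433 cm.
m_1 = -(43.433)/97 = -0.4478.
That image sits 38.067 cm in front of the second lens, so d_o2 = 38.067 cm.
Lens 2: 1/d_i2 = 1/f_2 - 1/d_o2 = 1/(-28.5) - 1/(38.067) = -0.06136 cm^-1, so d_i2 = -16.298 cm.
m_2 = -(-16.298)/(38.067) = 0.4281.
The system's lateral magnification is m_1 m_2 = (-0.4478)(0.4281) = -0.1917.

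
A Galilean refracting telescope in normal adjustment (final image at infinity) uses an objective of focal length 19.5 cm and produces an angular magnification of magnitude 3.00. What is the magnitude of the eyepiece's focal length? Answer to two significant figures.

|M| = f_obj/|f_eye|, so |f_eye| = f_obj/|M| = 19.5/3.0 = 6.500 cm.
(The eyepiece is diverging, so its signed focal length is -6.500 cm.)

6.5 cm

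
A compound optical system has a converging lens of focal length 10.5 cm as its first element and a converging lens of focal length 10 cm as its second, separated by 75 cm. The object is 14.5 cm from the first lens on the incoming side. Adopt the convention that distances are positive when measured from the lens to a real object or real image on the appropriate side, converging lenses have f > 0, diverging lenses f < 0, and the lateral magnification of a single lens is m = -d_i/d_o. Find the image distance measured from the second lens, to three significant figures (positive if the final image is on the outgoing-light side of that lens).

13.7 cm

First lens: d_i1 = 1/(1/10.5 - 1/14.5) = 38.063 cm.
Object distance for lens 2: d_o2 = 75 - 38.063 = 36.937 cm.
Second lens: d_i2 = 1/(1/10 - 1/(36.937)) = 13.712 cm.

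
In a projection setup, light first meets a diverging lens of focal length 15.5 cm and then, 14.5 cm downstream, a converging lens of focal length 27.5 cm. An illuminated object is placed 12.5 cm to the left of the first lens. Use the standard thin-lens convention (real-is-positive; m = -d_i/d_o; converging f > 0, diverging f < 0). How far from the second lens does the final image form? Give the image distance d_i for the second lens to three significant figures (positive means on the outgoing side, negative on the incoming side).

-96.9 cm

Lens 1: 1/d_i1 = 1/f_1 - 1/d_o1 = 1/(-15.5) - 1/12.5 = -0.14452 cm^-1, so d_i1 = -6.920 cm.
With d_i1 < 0 the first image is virtual and lies on the object side; the object distance for lens 2 is d_o2 = 14.5 - (-6.920) = 21.420 cm.
Lens 2: 1/d_i2 = 1/f_2 - 1/d_o2 = 1/27.5 - 1/(21.420) = -0.01032 cm^-1, so d_i2 = -96.876 cm.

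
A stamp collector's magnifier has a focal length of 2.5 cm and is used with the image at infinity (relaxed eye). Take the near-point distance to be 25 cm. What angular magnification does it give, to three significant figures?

M = D/f = 25/2.5 = 10.000.

10.0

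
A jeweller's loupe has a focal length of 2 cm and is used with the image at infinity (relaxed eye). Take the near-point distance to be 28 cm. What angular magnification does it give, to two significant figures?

14

M = D/f = 28/2 = 14.000.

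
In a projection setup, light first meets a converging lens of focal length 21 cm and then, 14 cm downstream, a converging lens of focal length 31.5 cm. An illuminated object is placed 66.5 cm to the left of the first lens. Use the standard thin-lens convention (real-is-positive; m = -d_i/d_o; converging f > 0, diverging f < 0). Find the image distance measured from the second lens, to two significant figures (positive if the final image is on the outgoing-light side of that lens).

11 cm

Lens 1: 1/d_i1 = 1/f_1 - 1/d_o1 = 1/21 - 1/66.5 = 0.03258 cm^-1, so d_i1 = 30.692 cm.
Since 30.692 cm > 14 cm, the first image lies past the second lens and serves as a virtual object: d_o2 = L - d_i1 = -16.692 cm.
Lens 2: 1/d_i2 = 1/f_2 - 1/d_o2 = 1/31.5 - 1/(-16.692) = 0.09165 cm^-1, so d_i2 = 10.911 cm.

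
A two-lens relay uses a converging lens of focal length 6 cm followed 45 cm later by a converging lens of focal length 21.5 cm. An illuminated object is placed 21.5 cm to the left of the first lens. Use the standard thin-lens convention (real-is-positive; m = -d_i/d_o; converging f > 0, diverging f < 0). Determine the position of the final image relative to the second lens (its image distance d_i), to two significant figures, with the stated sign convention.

52 cm

First lens: d_i1 = 1/(1/6 - 1/21.5) = 8.323 cm.
The intermediate image is 8.323 cm to the right of lens 1, so d_o2 = L - d_i1 = 45 - 8.323 = 36.677 cm.
Second lens: d_i2 = 1/(1/21.5 - 1/(36.677)) = 51.956 cm.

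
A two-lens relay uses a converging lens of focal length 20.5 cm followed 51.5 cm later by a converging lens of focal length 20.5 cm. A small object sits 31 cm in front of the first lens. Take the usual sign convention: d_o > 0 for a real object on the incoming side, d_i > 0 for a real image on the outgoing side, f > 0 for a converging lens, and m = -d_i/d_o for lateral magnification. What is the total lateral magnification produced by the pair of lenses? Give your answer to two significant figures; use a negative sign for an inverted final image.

-1.4

Lens 1: 1/d_i1 = 1/f_1 - 1/d_o1 = 1/20.5 - 1/31 = 0.01652 cm^-1, so d_i1 = 60.524 cm.
m_1 = -(60.524)/31 = -1.9524.
Since 60.524 cm > 51.5 cm, the first image lies past the second lens and serves as a virtual object: d_o2 = L - d_i1 = -9.024 cm.
Lens 2: 1/d_i2 = 1/f_2 - 1/d_o2 = 1/20.5 - 1/(-9.024) = 0.15960 cm^-1, so d_i2 = 6.266 cm.
m_2 = -(6.266)/(-9.024) = 0.6944.
The system's lateral magnification is m_1 m_2 = (-1.9524)(0.6944) = -1.3556.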